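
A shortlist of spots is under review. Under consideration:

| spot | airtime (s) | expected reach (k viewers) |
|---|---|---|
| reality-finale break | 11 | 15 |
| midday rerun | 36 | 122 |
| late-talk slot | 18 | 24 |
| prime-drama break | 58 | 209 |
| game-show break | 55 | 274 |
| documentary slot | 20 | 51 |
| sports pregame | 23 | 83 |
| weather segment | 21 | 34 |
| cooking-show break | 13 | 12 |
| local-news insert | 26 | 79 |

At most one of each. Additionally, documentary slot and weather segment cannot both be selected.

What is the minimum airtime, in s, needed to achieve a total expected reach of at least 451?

Need the lightest bundle worth ≥ 451.
prime-drama break + game-show break reaches 483 using 113 s.
No combination under 113 s hits 451.

113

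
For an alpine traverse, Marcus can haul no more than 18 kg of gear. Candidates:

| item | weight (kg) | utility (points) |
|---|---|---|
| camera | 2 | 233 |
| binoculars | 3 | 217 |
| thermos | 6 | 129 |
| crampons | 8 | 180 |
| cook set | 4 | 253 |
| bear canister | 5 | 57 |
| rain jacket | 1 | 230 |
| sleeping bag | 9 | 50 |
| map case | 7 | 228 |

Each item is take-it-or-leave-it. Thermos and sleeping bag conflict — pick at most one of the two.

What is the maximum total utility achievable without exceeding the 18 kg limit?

1161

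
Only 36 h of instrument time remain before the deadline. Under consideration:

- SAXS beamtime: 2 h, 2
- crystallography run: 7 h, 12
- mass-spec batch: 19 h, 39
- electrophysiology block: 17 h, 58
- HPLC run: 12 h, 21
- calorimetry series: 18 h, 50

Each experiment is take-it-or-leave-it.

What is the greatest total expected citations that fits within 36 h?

108

Density check — electrophysiology block 3.41, calorimetry series 2.78, mass-spec batch 2.05, HPLC run 1.75 are the best per h.
Electrophysiology block + calorimetry series uses 35 of the 36 h and totals 108.
Every other selection either busts 36 h or fails to beat 108.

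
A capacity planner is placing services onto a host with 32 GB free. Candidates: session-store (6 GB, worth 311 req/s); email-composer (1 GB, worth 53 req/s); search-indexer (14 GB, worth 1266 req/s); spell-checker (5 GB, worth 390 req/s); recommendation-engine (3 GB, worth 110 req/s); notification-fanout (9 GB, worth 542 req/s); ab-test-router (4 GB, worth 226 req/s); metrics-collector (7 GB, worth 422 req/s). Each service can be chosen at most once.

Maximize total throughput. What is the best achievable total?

2424

By throughput per GB: search-indexer 90.43, spell-checker 78.00, metrics-collector 60.29 lead.
Taking the top-ratio services first gives email-composer + search-indexer + spell-checker + ab-test-router + metrics-collector for 2357 (31 GB).
The 8 GB tied up in email-composer and metrics-collector is better spent on notification-fanout — total rises to 2424 (32 GB).
Every other selection either busts 32 GB or fails to beat 2424.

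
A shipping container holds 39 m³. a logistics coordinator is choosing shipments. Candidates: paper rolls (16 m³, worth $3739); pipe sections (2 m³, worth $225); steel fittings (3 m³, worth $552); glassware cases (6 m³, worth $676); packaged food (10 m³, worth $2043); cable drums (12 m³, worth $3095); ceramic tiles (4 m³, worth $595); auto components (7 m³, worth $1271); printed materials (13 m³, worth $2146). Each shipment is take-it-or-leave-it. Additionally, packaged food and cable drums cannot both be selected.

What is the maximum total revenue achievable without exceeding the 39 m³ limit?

Best packing: paper rolls + cable drums + ceramic tiles + auto components — 39 m³, 8700 total.
No other feasible combination exceeds 8700.

8700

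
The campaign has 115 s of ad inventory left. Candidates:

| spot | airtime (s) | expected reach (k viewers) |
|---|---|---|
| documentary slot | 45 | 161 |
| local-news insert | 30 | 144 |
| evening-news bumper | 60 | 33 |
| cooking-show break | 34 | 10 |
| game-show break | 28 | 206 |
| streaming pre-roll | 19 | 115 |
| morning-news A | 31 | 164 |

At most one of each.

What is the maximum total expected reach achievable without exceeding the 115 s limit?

629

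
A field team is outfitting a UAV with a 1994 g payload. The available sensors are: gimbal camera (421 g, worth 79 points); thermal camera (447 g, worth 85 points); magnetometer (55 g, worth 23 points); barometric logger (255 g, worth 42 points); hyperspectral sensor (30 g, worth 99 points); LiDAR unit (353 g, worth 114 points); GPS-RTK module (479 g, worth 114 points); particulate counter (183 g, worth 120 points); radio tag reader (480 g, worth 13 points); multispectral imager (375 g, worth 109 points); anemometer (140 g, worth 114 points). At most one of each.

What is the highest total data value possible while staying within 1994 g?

749

By data value per g: hyperspectral sensor 3.30, anemometer 0.81, particulate counter 0.66, magnetometer 0.42 lead.
The ratio heuristic lands on magnetometer + barometric logger + hyperspectral sensor + LiDAR unit + GPS-RTK module + particulate counter + multispectral imager + anemometer (735) but leaves 124 g idle.
Dropping magnetometer and barometric logger frees 310 g; slotting in gimbal camera (421 g) lifts the total to 749 at 1981 g.
Runner-up magnetometer + barometric logger + hyperspectral sensor + LiDAR unit + GPS-RTK module + particulate counter + multispectral imager + anemometer tops out at 735.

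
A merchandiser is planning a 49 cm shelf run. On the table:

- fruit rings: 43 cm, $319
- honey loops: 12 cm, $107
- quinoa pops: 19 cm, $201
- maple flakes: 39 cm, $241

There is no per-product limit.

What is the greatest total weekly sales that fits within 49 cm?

A density-first pass picks 2×quinoa pops — 402 at 38 cm.
The 38 cm tied up in 2×quinoa pops is better spent on 4×honey loops — total rises to 428 (48 cm).
Every other selection either busts 49 cm or fails to beat 428.

428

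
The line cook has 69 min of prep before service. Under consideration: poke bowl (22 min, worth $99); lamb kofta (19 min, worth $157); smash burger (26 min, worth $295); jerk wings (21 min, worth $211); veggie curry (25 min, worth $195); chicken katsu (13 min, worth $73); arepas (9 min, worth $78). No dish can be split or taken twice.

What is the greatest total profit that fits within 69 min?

663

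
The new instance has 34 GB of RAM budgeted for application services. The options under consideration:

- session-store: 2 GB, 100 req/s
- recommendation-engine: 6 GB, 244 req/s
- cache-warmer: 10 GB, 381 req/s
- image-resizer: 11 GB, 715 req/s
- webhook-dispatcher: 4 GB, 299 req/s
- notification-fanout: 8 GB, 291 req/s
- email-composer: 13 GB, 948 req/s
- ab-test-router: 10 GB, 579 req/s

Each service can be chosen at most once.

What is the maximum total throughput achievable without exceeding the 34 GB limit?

Taking the top-ratio services first gives session-store + image-resizer + webhook-dispatcher + email-composer for 2062 (30 GB).
Replace session-store and webhook-dispatcher with ab-test-router: the trade gains 180 net, giving 2242 at 34 GB.
Every other selection either busts 34 GB or fails to beat 2242.

2242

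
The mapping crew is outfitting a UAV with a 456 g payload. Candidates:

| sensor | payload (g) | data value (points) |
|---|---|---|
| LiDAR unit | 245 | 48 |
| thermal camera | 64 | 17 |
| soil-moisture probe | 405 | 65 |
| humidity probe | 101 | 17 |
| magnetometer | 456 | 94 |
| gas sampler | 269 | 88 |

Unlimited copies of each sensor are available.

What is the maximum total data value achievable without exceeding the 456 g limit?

122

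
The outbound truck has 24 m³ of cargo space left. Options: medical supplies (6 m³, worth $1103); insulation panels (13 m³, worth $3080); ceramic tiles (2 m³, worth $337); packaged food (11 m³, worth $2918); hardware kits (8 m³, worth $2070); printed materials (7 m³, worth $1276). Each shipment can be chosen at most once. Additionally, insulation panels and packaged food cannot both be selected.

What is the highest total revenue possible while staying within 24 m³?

By revenue per m³: packaged food 265.27, hardware kits 258.75, insulation panels 236.92 lead.
Taking the top-ratio shipments first gives ceramic tiles + packaged food + hardware kits for 5325 (21 m³).
The 11 m³ tied up in packaged food is better spent on insulation panels — total rises to 5487 (23 m³).

5487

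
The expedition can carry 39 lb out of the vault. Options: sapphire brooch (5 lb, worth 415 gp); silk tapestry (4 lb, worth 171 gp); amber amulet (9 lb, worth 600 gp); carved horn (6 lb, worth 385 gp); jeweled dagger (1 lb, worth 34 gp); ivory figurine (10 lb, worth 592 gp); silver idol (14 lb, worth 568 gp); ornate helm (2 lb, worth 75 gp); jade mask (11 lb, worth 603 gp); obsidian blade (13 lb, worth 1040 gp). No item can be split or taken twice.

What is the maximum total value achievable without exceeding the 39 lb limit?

2722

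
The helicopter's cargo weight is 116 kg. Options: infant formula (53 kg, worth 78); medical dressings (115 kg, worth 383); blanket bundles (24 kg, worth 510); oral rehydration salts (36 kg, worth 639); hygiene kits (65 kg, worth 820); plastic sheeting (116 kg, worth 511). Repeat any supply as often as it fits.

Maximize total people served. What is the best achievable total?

2169

Taking the top-ratio supplies first gives 4×blanket bundles for 2040 (96 kg).
The 24 kg tied up in blanket bundles is better spent on oral rehydration salts — total rises to 2169 (108 kg).
The spare 8 kg is too small for any remaining supply, and no exchange beats 2169.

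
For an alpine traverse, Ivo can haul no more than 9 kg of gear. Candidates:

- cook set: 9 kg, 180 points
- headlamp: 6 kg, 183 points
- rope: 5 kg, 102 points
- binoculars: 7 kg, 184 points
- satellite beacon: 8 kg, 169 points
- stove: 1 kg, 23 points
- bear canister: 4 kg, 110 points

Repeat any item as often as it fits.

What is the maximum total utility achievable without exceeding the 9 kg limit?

252

Ranking by ratio (utility/kg): headlamp 30.50, bear canister 27.50, binoculars 26.29.
The ratio ordering already packs tightly: headlamp + 3×stove, 9 kg, 252.
Nothing else within 9 kg beats 252.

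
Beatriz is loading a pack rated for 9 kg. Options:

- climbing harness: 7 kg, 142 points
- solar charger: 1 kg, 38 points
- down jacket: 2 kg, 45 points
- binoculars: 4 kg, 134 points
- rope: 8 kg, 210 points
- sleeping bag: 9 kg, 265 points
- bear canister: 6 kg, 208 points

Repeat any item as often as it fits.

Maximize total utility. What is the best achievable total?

Ranking by ratio (utility/kg): solar charger 38.00, bear canister 34.67, binoculars 33.50, sleeping bag 29.44.
The ratio ordering already packs tightly: 9×solar charger, 9 kg, 342.

342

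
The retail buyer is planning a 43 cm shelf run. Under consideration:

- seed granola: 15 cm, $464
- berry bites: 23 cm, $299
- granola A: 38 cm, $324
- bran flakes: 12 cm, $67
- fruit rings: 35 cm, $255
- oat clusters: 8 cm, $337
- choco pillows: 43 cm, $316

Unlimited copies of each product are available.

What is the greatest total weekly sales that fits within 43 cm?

Ranking by ratio (weekly sales/cm): oat clusters 42.12, seed granola 30.93, berry bites 13.00.
Best packing: 5×oat clusters — 40 cm, 1685 total.
That's the maximum — no swap from here does better than 1685.

1685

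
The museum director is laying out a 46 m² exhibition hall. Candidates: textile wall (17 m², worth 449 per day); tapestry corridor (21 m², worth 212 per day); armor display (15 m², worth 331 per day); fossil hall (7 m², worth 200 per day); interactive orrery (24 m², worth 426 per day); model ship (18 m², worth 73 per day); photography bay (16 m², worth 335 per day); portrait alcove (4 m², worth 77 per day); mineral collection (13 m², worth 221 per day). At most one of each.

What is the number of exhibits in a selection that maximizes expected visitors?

4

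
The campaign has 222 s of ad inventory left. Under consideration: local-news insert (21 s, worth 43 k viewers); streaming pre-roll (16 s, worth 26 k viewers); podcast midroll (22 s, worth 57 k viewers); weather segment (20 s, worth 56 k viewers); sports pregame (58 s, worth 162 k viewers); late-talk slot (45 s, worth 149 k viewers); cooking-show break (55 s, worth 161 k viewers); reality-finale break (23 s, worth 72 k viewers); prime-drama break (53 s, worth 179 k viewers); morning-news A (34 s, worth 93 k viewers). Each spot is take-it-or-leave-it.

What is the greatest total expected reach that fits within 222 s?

675

Taking the top-ratio spots first gives podcast midroll + weather segment + late-talk slot + cooking-show break + reality-finale break + prime-drama break for 674 (218 s).
Replace cooking-show break with sports pregame: the trade gains 1 net, giving 675 at 221 s.
The spare 1 s is too small for any remaining spot, and no exchange beats 675.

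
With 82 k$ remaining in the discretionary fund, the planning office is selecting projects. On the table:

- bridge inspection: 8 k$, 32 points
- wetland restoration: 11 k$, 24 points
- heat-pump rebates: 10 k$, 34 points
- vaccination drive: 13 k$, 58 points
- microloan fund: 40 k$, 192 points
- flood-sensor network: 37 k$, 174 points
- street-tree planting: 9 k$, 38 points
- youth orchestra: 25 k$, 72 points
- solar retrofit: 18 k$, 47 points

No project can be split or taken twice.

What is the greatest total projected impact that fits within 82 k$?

366

Taking microloan fund + flood-sensor network: 77 k$ used, 366 in projected impact.
No other feasible combination exceeds 366.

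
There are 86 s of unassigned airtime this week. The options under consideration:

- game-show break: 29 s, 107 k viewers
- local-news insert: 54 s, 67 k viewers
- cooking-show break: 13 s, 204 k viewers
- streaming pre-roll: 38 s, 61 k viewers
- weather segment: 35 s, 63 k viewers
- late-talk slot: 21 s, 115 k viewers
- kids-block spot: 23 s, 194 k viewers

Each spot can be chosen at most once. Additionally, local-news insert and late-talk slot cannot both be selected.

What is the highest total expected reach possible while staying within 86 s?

By expected reach per s: cooking-show break 15.69, kids-block spot 8.43, late-talk slot 5.48, game-show break 3.69 lead.
Game-show break + cooking-show break + late-talk slot + kids-block spot uses 86 of the 86 s and totals 620.
The closest alternative, cooking-show break + late-talk slot + kids-block spot, reaches only 513.

620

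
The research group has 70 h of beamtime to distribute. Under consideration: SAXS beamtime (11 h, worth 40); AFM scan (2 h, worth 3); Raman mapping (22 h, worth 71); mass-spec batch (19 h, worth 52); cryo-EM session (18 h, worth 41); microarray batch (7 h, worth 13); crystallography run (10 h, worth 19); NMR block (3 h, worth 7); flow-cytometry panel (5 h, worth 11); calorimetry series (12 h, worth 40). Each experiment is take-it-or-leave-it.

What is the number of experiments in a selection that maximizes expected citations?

5

Optimal total is 214.
For example SAXS beamtime + Raman mapping + mass-spec batch + flow-cytometry panel + calorimetry series achieves it, using 69 h.
All optima have 5 experiments.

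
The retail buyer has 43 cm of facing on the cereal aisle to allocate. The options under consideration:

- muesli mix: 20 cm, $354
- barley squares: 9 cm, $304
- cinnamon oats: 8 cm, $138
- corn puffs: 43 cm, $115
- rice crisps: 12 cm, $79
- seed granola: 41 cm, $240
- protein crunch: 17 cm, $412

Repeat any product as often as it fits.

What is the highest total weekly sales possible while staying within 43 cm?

By weekly sales per cm: barley squares 33.78, protein crunch 24.24, muesli mix 17.70 lead.
Taking 4×barley squares: 36 cm used, 1216 in weekly sales.
That's the maximum — no swap from here does better than 1216.

1216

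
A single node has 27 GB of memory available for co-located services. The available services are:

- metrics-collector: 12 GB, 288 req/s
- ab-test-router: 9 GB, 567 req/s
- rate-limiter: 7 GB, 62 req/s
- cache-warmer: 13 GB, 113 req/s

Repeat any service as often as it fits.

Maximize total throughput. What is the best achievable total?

By throughput per GB: ab-test-router 63.00, metrics-collector 24.00, rate-limiter 8.86, cache-warmer 8.69 lead.
Best packing: 3×ab-test-router — 27 GB, 1701 total.
No other feasible combination exceeds 1701.

1701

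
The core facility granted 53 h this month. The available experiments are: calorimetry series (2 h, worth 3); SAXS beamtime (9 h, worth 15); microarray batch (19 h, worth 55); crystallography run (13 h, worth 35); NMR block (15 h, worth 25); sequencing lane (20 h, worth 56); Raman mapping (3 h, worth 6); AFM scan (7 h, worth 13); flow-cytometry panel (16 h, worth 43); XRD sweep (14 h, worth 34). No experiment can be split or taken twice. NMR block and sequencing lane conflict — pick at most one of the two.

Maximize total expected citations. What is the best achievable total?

146

The ratio ordering already packs tightly: microarray batch + crystallography run + sequencing lane, 52 h, 146.
Next best is microarray batch + sequencing lane + XRD sweep at 145 (53 h) — short by 1.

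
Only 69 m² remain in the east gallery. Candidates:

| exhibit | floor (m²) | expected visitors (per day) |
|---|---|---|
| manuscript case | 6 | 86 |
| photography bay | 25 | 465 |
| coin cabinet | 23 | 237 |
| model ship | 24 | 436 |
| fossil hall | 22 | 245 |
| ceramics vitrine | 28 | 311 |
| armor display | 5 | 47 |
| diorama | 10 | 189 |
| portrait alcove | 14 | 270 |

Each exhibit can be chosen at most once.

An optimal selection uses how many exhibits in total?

Optimal total is 1257.
For example manuscript case + photography bay + model ship + portrait alcove achieves it, using 69 m².
Every optimal selection uses 4 exhibits.

4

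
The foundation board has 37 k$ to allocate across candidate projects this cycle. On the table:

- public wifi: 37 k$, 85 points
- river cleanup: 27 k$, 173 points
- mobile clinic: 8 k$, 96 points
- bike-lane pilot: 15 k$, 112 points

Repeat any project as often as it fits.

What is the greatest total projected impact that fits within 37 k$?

384

The ratio ordering already packs tightly: 4×mobile clinic, 32 k$, 384.
Every other selection either busts 37 k$ or fails to beat 384.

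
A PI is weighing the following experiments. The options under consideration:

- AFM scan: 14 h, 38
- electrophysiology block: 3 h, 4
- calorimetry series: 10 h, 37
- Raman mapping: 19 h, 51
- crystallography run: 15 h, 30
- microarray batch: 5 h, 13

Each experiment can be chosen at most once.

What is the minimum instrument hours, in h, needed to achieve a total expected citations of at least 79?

27

Look for the lowest-instrument combination reaching 79.
AFM scan + electrophysiology block + calorimetry series reaches 79 using 27 h.
Below 27 h the best achievable stays under 79.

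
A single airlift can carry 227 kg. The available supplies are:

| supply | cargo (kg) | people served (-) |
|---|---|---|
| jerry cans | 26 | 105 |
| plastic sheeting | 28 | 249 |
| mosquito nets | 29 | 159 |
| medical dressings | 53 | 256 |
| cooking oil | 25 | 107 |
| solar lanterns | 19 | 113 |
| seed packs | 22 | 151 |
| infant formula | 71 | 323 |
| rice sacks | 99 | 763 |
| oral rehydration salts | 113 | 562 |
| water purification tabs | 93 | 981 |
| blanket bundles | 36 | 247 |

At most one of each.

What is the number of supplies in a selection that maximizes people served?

3

The maximum people served within 227 kg is 1993.
One optimal bundle: plastic sheeting + rice sacks + water purification tabs (220 kg).
Every optimal selection uses 3 supplies.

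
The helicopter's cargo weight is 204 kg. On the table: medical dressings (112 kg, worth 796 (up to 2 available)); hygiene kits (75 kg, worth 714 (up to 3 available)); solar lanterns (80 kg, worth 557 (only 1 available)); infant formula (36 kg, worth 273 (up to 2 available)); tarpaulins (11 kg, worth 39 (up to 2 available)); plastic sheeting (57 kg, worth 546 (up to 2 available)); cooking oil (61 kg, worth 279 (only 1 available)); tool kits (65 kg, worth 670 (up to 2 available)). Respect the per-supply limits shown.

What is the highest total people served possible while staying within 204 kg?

1930

Density check — tool kits 10.31, plastic sheeting 9.58, hygiene kits 9.52 are the best per kg.
Greedy by ratio would take tarpaulins + plastic sheeting + 2×tool kits: 198 kg used, total 1925.
The 76 kg tied up in tarpaulins and tool kits is better spent on hygiene kits — total rises to 1930 (197 kg).
The spare 7 kg is too small for any remaining supply, and no exchange beats 1930.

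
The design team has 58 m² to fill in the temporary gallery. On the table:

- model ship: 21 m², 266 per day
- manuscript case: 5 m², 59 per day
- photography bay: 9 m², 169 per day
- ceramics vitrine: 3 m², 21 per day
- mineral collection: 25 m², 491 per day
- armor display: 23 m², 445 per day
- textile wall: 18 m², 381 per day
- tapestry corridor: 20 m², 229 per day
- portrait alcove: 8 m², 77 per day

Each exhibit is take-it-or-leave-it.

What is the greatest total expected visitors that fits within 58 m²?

1105

The ratio heuristic lands on manuscript case + photography bay + mineral collection + textile wall (1100) but leaves 1 m² idle.
The 23 m² tied up in manuscript case and textile wall is better spent on armor display — total rises to 1105 (57 m²).
That's the maximum — no swap from here does better than 1105.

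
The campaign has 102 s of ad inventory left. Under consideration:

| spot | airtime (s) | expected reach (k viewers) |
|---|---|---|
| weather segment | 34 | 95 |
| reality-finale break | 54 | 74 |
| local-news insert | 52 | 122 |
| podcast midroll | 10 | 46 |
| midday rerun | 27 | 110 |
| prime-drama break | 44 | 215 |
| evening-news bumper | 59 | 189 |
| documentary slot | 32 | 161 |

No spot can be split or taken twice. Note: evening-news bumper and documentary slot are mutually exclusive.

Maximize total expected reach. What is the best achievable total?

By expected reach per s: documentary slot 5.03, prime-drama break 4.89, podcast midroll 4.60 lead.
The ratio ordering already packs tightly: podcast midroll + prime-drama break + documentary slot, 86 s, 422.

422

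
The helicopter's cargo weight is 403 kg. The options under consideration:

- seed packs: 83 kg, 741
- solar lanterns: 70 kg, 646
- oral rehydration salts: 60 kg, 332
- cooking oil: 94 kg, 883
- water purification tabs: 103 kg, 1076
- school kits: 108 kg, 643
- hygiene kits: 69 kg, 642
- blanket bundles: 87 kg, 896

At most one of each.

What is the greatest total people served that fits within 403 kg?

Greedy by ratio would take cooking oil + water purification tabs + hygiene kits + blanket bundles: 353 kg used, total 3497.
The 103 kg tied up in water purification tabs is better spent on seed packs + solar lanterns — total rises to 3808 (403 kg).

3808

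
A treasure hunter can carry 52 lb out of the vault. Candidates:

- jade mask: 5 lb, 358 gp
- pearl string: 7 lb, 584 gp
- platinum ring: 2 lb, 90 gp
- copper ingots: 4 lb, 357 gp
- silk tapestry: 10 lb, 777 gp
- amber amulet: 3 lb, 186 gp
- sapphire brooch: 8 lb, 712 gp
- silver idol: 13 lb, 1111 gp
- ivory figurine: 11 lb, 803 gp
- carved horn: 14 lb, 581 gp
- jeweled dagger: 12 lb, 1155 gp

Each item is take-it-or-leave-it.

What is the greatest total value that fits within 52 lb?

Greedy by ratio would take jade mask + pearl string + copper ingots + amber amulet + sapphire brooch + silver idol + jeweled dagger: 52 lb used, total 4463.
Dropping pearl string and amber amulet frees 10 lb; slotting in silk tapestry (10 lb) lifts the total to 4470 at 52 lb.
The closest alternative, jade mask + pearl string + copper ingots + amber amulet + sapphire brooch + silver idol + jeweled dagger, reaches only 4463.

4470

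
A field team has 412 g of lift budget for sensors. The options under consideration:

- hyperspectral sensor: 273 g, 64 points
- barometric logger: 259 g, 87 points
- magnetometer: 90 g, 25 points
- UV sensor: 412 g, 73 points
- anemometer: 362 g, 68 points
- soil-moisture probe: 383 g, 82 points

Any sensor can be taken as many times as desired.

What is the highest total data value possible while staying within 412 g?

112

By data value per g: barometric logger 0.34, magnetometer 0.28, hyperspectral sensor 0.23, soil-moisture probe 0.21 lead.
Taking barometric logger + magnetometer: 349 g used, 112 in data value.
No other feasible combination exceeds 112.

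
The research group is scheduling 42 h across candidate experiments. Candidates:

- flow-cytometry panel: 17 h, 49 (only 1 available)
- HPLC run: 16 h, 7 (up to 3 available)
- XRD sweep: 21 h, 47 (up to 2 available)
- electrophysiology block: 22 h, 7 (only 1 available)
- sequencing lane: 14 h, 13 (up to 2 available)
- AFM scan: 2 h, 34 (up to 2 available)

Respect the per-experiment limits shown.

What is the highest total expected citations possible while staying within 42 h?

164

Taking flow-cytometry panel + XRD sweep + 2×AFM scan: 42 h used, 164 in expected citations.
That's the maximum — no swap from here does better than 164.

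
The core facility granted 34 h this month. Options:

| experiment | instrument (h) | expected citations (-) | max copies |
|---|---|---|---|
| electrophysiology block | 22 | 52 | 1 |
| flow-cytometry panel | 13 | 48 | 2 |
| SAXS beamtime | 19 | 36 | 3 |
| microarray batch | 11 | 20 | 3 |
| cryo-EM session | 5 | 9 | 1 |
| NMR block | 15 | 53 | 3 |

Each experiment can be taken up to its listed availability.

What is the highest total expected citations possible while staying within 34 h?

110

Ranking by ratio (expected citations/h): flow-cytometry panel 3.69, NMR block 3.53, electrophysiology block 2.36.
Taking the top-ratio experiments first gives 2×flow-cytometry panel + cryo-EM session for 105 (31 h).
The 13 h tied up in flow-cytometry panel is better spent on NMR block — total rises to 110 (33 h).
That's the maximum — no swap from here does better than 110.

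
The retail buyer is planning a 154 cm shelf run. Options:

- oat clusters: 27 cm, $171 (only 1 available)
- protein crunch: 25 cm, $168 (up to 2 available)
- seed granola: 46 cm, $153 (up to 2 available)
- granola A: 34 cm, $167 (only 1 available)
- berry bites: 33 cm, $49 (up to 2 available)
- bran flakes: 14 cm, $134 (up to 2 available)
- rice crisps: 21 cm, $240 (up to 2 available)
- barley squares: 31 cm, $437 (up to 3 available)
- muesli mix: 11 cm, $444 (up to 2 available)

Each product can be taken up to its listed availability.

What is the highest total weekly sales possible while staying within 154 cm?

Taking bran flakes + rice crisps + 3×barley squares + 2×muesli mix: 150 cm used, 2573 in weekly sales.

2573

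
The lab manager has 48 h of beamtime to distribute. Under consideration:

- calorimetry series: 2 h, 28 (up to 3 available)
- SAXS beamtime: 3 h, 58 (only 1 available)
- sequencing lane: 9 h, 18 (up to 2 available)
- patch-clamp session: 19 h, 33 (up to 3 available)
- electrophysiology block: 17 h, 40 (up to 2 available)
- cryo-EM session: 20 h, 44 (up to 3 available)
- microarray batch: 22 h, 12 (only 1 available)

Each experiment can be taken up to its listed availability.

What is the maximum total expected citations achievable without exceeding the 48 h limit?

226

By expected citations per h: SAXS beamtime 19.33, calorimetry series 14.00, electrophysiology block 2.35 lead.
Taking the top-ratio experiments first gives 3×calorimetry series + SAXS beamtime + 2×electrophysiology block for 222 (43 h).
Replace electrophysiology block with cryo-EM session: the trade gains 4 net, giving 226 at 46 h.
No other feasible combination exceeds 226.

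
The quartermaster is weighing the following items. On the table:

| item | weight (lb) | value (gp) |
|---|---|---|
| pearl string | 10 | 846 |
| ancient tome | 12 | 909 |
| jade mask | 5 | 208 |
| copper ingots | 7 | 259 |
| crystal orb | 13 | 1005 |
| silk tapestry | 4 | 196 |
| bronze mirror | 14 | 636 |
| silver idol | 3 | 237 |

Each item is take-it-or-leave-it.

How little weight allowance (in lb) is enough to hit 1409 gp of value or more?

20

Look for the lowest-weight combination reaching 1409.
crystal orb + silk tapestry + silver idol: 1438 value at 20 lb.
Below 20 lb the best achievable stays under 1409.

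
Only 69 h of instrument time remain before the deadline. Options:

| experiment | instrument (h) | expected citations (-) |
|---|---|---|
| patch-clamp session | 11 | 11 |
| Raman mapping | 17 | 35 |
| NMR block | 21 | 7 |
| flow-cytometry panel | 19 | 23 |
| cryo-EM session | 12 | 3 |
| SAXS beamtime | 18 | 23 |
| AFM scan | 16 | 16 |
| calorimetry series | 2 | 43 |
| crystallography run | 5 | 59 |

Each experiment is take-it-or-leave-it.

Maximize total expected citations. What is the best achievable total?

187

Filling by ratio: Raman mapping + flow-cytometry panel + SAXS beamtime + calorimetry series + crystallography run for 183, with 8 h left unused.
Dropping flow-cytometry panel frees 19 h; slotting in patch-clamp session + AFM scan (27 h) lifts the total to 187 at 69 h.
No other feasible combination exceeds 187.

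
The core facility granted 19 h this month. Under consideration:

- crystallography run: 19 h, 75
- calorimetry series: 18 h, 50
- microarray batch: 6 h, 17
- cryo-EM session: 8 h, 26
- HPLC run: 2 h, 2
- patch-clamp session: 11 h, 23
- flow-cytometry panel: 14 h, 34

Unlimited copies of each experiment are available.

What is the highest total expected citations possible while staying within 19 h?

75

Best packing: crystallography run — 19 h, 75 total.
Every other selection either busts 19 h or fails to beat 75.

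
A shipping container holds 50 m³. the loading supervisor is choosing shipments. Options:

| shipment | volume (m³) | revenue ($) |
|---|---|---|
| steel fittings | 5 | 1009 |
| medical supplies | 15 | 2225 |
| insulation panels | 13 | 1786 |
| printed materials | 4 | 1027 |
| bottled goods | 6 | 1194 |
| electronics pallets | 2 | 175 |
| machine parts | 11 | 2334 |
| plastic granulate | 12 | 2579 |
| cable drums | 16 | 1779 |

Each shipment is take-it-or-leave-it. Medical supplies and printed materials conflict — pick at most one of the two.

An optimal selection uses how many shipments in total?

5

Optimal total is 9341.
For example steel fittings + medical supplies + bottled goods + machine parts + plastic granulate achieves it, using 49 m³.
All optima have 5 shipments.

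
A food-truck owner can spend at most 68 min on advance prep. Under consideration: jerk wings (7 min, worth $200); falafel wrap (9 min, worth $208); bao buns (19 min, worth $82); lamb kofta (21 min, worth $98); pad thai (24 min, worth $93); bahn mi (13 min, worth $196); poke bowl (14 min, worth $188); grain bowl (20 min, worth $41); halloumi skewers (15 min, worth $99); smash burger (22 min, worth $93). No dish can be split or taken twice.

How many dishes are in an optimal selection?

5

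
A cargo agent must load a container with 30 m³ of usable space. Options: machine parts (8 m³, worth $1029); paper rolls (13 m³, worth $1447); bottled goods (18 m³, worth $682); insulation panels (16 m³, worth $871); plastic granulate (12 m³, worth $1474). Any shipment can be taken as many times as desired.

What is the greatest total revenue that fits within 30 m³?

The ratio heuristic lands on 3×machine parts (3087) but leaves 6 m³ idle.
Dropping machine parts frees 8 m³; slotting in plastic granulate (12 m³) lifts the total to 3532 at 28 m³.
Every other selection either busts 30 m³ or fails to beat 3532.

3532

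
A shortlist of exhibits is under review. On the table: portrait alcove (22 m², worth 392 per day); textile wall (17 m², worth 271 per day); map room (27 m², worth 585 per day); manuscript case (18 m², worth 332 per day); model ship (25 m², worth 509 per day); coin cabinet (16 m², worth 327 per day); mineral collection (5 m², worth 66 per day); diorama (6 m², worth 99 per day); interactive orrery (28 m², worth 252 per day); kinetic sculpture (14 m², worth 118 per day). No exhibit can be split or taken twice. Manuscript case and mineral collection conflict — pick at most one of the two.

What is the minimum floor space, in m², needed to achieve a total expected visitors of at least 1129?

Need the lightest bundle worth ≥ 1129.
Taking map room + model ship + mineral collection gives 1160 (≥ 1129) for 57 m².
Any bundle with less than 57 m² falls short of 1129.

57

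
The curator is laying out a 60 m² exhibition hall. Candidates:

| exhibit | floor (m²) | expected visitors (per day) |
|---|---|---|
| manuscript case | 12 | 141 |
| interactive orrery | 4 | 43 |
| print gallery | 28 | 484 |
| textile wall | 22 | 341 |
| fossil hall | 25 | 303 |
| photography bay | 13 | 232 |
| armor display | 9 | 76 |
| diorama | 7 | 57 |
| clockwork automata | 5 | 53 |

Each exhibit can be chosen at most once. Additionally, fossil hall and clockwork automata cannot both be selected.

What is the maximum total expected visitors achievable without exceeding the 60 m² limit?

Taking the top-ratio exhibits first gives manuscript case + interactive orrery + print gallery + photography bay for 900 (57 m²).
Replace manuscript case and photography bay with textile wall + clockwork automata: the trade gains 21 net, giving 921 at 59 m².
Nothing else feasible within 60 m² beats 921.

921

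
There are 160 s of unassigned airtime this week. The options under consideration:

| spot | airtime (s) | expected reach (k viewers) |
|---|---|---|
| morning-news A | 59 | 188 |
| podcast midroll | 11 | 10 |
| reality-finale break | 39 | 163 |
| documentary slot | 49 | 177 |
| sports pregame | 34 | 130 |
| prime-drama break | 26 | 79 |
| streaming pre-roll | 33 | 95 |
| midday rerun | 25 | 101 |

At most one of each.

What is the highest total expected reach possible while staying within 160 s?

582

Ranking by ratio (expected reach/s): reality-finale break 4.18, midday rerun 4.04, sports pregame 3.82.
A density-first pass picks podcast midroll + reality-finale break + documentary slot + sports pregame + midday rerun — 581 at 158 s.
Dropping podcast midroll and documentary slot frees 60 s; slotting in morning-news A (59 s) lifts the total to 582 at 157 s.
That's the maximum — no swap from here does better than 582.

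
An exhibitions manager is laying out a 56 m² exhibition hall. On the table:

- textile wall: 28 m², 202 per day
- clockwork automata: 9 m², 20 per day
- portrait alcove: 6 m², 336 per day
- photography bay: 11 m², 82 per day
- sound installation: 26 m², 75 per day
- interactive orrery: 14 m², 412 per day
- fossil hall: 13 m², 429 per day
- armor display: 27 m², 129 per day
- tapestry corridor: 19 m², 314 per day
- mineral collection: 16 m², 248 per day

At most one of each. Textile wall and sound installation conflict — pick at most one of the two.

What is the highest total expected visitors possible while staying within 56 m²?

1491

Portrait alcove + interactive orrery + fossil hall + tapestry corridor uses 52 of the 56 m² and totals 1491.
Nothing else feasible within 56 m² beats 1491.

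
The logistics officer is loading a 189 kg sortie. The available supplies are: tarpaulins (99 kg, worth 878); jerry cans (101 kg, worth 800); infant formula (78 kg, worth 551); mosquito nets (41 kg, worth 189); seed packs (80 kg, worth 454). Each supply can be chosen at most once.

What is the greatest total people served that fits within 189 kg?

1429

Taking tarpaulins + infant formula: 177 kg used, 1429 in people served.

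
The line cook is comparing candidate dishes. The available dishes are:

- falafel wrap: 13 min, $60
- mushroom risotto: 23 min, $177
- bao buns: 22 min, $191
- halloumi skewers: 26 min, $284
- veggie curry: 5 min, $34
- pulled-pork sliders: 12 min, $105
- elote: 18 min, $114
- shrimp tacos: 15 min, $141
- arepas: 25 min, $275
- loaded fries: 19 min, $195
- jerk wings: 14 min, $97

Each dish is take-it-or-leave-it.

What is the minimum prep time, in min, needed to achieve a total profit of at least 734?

70

Look for the lowest-prep combination reaching 734.
Taking halloumi skewers + arepas + loaded fries gives 754 (≥ 734) for 70 min.
Below 70 min the best achievable stays under 734.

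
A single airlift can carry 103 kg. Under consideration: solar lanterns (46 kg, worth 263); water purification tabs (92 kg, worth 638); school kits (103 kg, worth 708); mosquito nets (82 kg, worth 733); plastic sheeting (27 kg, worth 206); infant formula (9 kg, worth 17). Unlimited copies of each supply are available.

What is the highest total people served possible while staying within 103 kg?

767

Mosquito nets + 2×infant formula uses 100 of the 103 kg and totals 767.
The spare 3 kg is too small for any remaining supply, and no exchange beats 767.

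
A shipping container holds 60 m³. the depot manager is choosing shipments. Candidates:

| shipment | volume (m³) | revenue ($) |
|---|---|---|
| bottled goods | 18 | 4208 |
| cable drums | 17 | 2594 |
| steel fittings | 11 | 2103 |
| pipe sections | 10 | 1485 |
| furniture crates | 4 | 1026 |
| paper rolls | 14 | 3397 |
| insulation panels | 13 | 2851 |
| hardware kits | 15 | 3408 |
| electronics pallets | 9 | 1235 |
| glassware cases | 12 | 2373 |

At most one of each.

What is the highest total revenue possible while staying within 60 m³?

Taking the top-ratio shipments first gives bottled goods + furniture crates + paper rolls + hardware kits + electronics pallets for 13274 (60 m³).
Dropping furniture crates and electronics pallets frees 13 m³; slotting in insulation panels (13 m³) lifts the total to 13864 at 60 m³.
Nothing else within 60 m³ beats 13864.

13864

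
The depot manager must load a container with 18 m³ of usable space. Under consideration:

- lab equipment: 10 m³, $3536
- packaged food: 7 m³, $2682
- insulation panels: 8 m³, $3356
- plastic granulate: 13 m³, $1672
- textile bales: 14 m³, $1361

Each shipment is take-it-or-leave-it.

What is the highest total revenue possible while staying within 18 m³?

6892

A density-first pass picks packaged food + insulation panels — 6038 at 15 m³.
Replace packaged food with lab equipment: the trade gains 854 net, giving 6892 at 18 m³.
No other feasible combination exceeds 6892.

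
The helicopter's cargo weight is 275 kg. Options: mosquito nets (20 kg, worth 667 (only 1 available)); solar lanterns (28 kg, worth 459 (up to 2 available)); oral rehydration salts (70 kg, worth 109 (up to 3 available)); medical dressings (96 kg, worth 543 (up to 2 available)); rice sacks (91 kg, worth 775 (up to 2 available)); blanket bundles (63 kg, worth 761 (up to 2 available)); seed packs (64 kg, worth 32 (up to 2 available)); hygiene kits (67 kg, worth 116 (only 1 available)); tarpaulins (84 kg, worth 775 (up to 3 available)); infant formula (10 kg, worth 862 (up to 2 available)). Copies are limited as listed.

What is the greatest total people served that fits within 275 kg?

Filling by ratio: mosquito nets + 2×solar lanterns + 2×blanket bundles + 2×infant formula for 4831, with 53 kg left unused.
Replace 2×blanket bundles with 2×tarpaulins: the trade gains 28 net, giving 4859 at 264 kg.
That's the maximum — no swap from here does better than 4859.

4859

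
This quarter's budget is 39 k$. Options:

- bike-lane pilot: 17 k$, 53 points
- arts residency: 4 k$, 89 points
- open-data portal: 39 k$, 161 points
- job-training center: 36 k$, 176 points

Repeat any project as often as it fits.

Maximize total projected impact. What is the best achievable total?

801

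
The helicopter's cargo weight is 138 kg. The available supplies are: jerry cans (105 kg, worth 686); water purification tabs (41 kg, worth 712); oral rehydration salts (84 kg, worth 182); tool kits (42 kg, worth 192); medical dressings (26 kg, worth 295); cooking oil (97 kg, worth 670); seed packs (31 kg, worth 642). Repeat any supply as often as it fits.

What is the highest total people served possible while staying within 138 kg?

2638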